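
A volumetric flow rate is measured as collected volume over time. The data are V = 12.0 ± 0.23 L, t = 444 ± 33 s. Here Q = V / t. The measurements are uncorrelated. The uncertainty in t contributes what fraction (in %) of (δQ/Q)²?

(δQ/Q)² = (1·δV/V)² + (-1·δt/t)²
  V term: (1×0.0192)² = 0.000367
  t term: (-1×0.0743)² = 0.00552
Total = 0.00589. Share from t = 0.00552/0.00589 = 0.938.

93.8%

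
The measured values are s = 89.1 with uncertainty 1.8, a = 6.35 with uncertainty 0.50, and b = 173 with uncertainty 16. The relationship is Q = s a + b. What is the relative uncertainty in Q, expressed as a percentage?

Let p = s·a = 566. δp/p = √((1·δs/s)² + (1·δa/a)²) = √(0.000408 + 0.00620) = 0.0813, so δp = 46.0.
Q = p + b: δQ = √(δp² + δb²) = √(2120 + 256) = 48.7
Q = 739, so δQ/Q = 48.7/739 = 0.0659.

6.59%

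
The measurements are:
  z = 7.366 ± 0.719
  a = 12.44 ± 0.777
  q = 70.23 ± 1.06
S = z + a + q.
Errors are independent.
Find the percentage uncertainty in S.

Sums and differences: (δS)² = Σ (cᵢ δxᵢ)².
  (δz)² = 0.517;  (δa)² = 0.604;  (δq)² = 1.12
δS = √(2.24) = 1.50
S = 90.04, so δS/S = 1.50/90.04 = 0.0166.

1.66%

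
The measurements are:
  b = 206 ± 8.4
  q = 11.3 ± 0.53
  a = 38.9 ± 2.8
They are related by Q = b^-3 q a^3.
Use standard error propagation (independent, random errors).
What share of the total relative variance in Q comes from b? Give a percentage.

23.5%

(δQ/Q)² = (-3·δb/b)² + (1·δq/q)² + (3·δa/a)²
  b term: (-3×0.0408)² = 0.0150
  q term: (1×0.0469)² = 0.00220
  a term: (3×0.0720)² = 0.0466
Total = 0.0638. Share from b = 0.0150/0.0638 = 0.235.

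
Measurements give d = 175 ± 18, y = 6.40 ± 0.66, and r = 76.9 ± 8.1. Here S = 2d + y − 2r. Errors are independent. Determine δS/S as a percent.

19.5%

Absolute uncertainties add in quadrature for a linear combination:
  (2·δd)² = 1300;  (δy)² = 0.436;  (2·δr)² = 262
δS = √(1560) = 39.5
S = 203, so δS/S = 39.5/203 = 0.195.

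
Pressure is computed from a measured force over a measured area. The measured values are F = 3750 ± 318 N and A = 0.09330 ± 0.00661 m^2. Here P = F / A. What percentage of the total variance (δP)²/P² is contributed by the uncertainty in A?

(δP/P)² = (1·δF/F)² + (-1·δA/A)²
  F term: (1×0.0848)² = 0.00719
  A term: (-1×0.0708)² = 0.00502
Total = 0.0122. Share from A = 0.00502/0.0122 = 0.411.

41.1%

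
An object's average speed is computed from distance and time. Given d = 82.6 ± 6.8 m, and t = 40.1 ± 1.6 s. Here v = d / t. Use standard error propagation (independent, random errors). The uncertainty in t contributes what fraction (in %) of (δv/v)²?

19.0%

(δv/v)² = (1·δd/d)² + (-1·δt/t)²
  d term: (1×0.0823)² = 0.00678
  t term: (-1×0.0399)² = 0.00159
Total = 0.00837. Share from t = 0.00159/0.00837 = 0.190.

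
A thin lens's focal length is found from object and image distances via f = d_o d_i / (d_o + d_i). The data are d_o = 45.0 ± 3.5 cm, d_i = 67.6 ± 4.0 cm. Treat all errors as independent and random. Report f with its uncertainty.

∂f/∂d_o = (d_i/(d_o+d_i))² = 0.360;  ∂f/∂d_i = (d_o/(d_o+d_i))² = 0.160
δf = √((∂f/∂d_o · δd_o)² + (∂f/∂d_i · δd_i)²) = √(1.59 + 0.408) = 1.41 cm
f = 27.0 cm.

27.0 ± 1.41 cm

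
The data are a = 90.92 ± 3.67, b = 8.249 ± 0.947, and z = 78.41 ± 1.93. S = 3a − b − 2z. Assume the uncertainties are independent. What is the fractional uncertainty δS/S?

Absolute uncertainties add in quadrature for a linear combination:
  (3·δa)² = 121;  (δb)² = 0.897;  (2·δz)² = 14.9
δS = √(137) = 11.7
S = 107.7, so δS/S = 11.7/107.7 = 0.109.

0.109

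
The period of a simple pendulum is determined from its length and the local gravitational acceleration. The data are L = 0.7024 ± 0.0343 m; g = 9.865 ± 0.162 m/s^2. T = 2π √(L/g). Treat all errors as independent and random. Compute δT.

0.0432 s

Relative error in a monomial: (δT/T)² = Σ (nᵢ · δxᵢ/xᵢ)².
  (½·δL/L)² = (0.5×0.0488)² = 0.000596;  (−½·δg/g)² = (-0.5×0.0164)² = 6.74e-05
δT/T = √(0.000664) = 0.0258
T = 1.677 s, so δT = 0.0258 × 1.677 = 0.0432 s.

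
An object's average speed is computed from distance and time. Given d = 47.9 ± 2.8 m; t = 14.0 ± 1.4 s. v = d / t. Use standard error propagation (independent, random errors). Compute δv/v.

0.116

For a monomial v ∝ d, t^-1, fractional errors add in quadrature:
  (1·δd/d)² = (1×0.0585)² = 0.00342;  (-1·δt/t)² = (-1×0.100)² = 0.0100
δv/v = √(0.0134) = 0.116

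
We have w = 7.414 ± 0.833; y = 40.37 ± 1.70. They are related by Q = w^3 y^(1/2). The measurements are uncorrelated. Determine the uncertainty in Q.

Since Q is a product/quotient, work with relative uncertainties:
  (3·δw/w)² = (3×0.112)² = 0.114;  (½·δy/y)² = (0.5×0.0421)² = 0.000443
δQ/Q = √(0.114) = 0.338
Q = 2589, so δQ = 0.338 × 2589 = 874.

874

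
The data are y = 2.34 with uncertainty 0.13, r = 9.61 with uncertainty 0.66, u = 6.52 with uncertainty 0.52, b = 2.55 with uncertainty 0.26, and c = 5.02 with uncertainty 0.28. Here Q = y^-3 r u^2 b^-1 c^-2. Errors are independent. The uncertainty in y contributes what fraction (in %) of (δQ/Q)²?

34.4%

(δQ/Q)² = (-3·δy/y)² + (1·δr/r)² + (2·δu/u)² + (-1·δb/b)² + (-2·δc/c)²
  y term: (-3×0.0556)² = 0.0278
  r term: (1×0.0687)² = 0.00472
  u term: (2×0.0798)² = 0.0254
  b term: (-1×0.102)² = 0.0104
  c term: (-2×0.0558)² = 0.0124
Total = 0.0808. Share from y = 0.0278/0.0808 = 0.344.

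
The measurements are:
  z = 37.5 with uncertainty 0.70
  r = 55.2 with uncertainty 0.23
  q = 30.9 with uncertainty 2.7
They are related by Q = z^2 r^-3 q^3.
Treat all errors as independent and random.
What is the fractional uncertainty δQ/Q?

0.265

Products/powers → add relative errors in quadrature, weighted by exponent:
  (2·δz/z)² = (2×0.0187)² = 0.00139;  (-3·δr/r)² = (-3×0.00417)² = 0.000156;  (3·δq/q)² = (3×0.0874)² = 0.0687
δQ/Q = √(0.0703) = 0.265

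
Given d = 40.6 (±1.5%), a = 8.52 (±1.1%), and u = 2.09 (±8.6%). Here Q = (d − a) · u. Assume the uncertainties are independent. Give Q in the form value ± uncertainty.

67.0 ± 5.91

Let w = d − a = 32.1. δw = √(δd² + δa²) = √(0.371 + 0.00878) = 0.616, so δw/w = 0.0192.
Q is then a monomial in w, u:
δQ/Q = √((δw/w)² + (1·δu/u)²) = √(0.000369 + 0.00740) = 0.0881
Q = 67.0, so δQ = 0.0881 × 67.0 = 5.91.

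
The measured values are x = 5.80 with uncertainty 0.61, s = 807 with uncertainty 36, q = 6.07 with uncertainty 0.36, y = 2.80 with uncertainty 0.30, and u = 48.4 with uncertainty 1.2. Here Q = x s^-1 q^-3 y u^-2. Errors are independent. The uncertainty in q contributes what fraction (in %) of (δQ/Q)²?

54.0%

(δQ/Q)² = (1·δx/x)² + (-1·δs/s)² + (-3·δq/q)² + (1·δy/y)² + (-2·δu/u)²
  x term: (1×0.105)² = 0.0111
  s term: (-1×0.0446)² = 0.00199
  q term: (-3×0.0593)² = 0.0317
  y term: (1×0.107)² = 0.0115
  u term: (-2×0.0248)² = 0.00246
Total = 0.0586. Share from q = 0.0317/0.0586 = 0.540.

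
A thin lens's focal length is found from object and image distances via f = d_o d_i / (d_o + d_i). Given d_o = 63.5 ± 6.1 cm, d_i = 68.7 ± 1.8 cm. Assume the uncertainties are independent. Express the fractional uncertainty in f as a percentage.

5.15%

∂f/∂d_o = (d_i/(d_o+d_i))² = 0.270;  ∂f/∂d_i = (d_o/(d_o+d_i))² = 0.231
δf = √((∂f/∂d_o · δd_o)² + (∂f/∂d_i · δd_i)²) = √(2.71 + 0.172) = 1.70 cm
f = 33.0 cm, so δf/f = 1.70/33.0 = 0.0515.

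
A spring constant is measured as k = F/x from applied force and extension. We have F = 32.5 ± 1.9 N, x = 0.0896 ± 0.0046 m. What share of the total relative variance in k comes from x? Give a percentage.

43.5%

(δk/k)² = (1·δF/F)² + (-1·δx/x)²
  F term: (1×0.0585)² = 0.00342
  x term: (-1×0.0513)² = 0.00264
Total = 0.00605. Share from x = 0.00264/0.00605 = 0.435.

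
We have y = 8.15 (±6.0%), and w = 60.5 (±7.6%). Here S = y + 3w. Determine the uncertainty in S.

For a sum/difference, combine absolute errors in quadrature:
  (δy)² = 0.239;  (3·δw)² = 190
δS = √(191) = 13.8

13.8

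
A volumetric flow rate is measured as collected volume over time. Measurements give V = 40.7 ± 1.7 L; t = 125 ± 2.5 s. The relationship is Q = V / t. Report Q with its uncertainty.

0.326 ± 0.0151 L/s

Relative error in a monomial: (δQ/Q)² = Σ (nᵢ · δxᵢ/xᵢ)².
  (1·δV/V)² = (1×0.0418)² = 0.00174;  (-1·δt/t)² = (-1×0.0200)² = 0.000400
δQ/Q = √(0.00214) = 0.0463
Q = 0.326 L/s, so δQ = 0.0463 × 0.326 = 0.0151 L/s.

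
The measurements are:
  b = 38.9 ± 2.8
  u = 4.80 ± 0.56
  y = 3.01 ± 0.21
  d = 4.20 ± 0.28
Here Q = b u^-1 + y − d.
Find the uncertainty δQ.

Let p = b·u^-1 = 8.10. δp/p = √((1·δb/b)² + (-1·δu/u)²) = √(0.00518 + 0.0136) = 0.137, so δp = 1.11.
Q = p + y − d: δQ = √(δp² + δy² + δd²) = √(1.23 + 0.0441 + 0.0784) = 1.16

1.16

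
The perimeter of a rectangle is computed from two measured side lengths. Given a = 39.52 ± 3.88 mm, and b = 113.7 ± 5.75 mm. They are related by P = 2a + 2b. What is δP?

13.9 mm

Each term contributes (cᵢ δxᵢ)² to (δP)²:
  (2·δa)² = 60.2;  (2·δb)² = 132
δP = √(192) = 13.9 mm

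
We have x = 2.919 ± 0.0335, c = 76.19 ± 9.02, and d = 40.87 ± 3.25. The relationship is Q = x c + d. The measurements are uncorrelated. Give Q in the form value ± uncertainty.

263.3 ± 26.7

Let p = x·c = 222.4. δp/p = √((1·δx/x)² + (1·δc/c)²) = √(0.000132 + 0.0140) = 0.119, so δp = 26.5.
Q = p + d: δQ = √(δp² + δd²) = √(700 + 10.6) = 26.7
Q = 263.3.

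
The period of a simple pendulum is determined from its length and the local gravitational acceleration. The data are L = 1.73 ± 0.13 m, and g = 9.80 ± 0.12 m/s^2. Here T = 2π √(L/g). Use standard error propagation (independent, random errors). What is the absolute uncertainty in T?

T is a product of powers, so relative uncertainties combine in quadrature:
  (½·δL/L)² = (0.5×0.0751)² = 0.00141;  (−½·δg/g)² = (-0.5×0.0122)² = 3.75e-05
δT/T = √(0.00145) = 0.0381
T = 2.64 s, so δT = 0.0381 × 2.64 = 0.100 s.

0.100 s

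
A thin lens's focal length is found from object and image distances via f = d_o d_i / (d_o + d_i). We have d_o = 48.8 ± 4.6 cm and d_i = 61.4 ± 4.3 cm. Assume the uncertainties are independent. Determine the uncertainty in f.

1.66 cm

∂f/∂d_o = (d_i/(d_o+d_i))² = 0.310;  ∂f/∂d_i = (d_o/(d_o+d_i))² = 0.196
δf = √((∂f/∂d_o · δd_o)² + (∂f/∂d_i · δd_i)²) = √(2.04 + 0.711) = 1.66 cm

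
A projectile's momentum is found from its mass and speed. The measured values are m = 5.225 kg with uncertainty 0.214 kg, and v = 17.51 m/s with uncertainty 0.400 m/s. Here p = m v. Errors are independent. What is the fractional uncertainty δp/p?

p is a product of powers, so relative uncertainties combine in quadrature:
  (1·δm/m)² = (1×0.0410)² = 0.00168;  (1·δv/v)² = (1×0.0228)² = 0.000522
δp/p = √(0.00220) = 0.0469

0.0469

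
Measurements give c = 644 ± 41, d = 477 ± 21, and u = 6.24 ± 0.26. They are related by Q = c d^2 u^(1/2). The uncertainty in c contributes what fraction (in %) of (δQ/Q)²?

(δQ/Q)² = (1·δc/c)² + (2·δd/d)² + (½·δu/u)²
  c term: (1×0.0637)² = 0.00405
  d term: (2×0.0440)² = 0.00775
  u term: (0.5×0.0417)² = 0.000434
Total = 0.0122. Share from c = 0.00405/0.0122 = 0.331.

33.1%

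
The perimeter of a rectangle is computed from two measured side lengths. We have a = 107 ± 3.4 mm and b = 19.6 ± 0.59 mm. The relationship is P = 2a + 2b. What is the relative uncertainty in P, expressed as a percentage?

Sums and differences: (δP)² = Σ (cᵢ δxᵢ)².
  (2·δa)² = 46.2;  (2·δb)² = 1.39
δP = √(47.6) = 6.90 mm
P = 253 mm, so δP/P = 6.90/253 = 0.0273.

2.73%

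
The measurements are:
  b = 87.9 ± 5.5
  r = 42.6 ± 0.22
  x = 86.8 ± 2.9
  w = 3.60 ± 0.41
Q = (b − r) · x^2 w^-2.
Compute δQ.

7020

Let u = b − r = 45.3. δu = √(δb² + δr²) = √(30.2 + 0.0484) = 5.50, so δu/u = 0.122.
Q is then a monomial in u, x, w:
δQ/Q = √((δu/u)² + (2·δx/x)² + (-2·δw/w)²) = √(0.0148 + 0.00446 + 0.0519) = 0.267
Q = 26300, so δQ = 0.267 × 26300 = 7020.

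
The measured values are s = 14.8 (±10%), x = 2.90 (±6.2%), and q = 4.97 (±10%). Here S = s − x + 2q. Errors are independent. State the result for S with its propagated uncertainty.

Each term contributes (cᵢ δxᵢ)² to (δS)²:
  (δs)² = 2.19;  (δx)² = 0.0323;  (2·δq)² = 0.988
δS = √(3.21) = 1.79
S = 21.8.

21.8 ± 1.79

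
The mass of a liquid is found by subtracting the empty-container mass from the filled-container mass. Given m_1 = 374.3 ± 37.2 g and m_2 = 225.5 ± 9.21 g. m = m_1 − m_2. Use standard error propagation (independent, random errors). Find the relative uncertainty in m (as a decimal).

0.258

Sums and differences: (δm)² = Σ (cᵢ δxᵢ)².
  (δm_1)² = 1380;  (δm_2)² = 84.8
δm = √(1470) = 38.3 g
m = 148.8 g, so δm/m = 38.3/148.8 = 0.258.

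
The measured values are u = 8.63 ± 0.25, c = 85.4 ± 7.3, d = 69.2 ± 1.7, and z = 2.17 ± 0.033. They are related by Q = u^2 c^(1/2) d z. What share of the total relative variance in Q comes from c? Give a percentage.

30.4%

(δQ/Q)² = (2·δu/u)² + (½·δc/c)² + (1·δd/d)² + (1·δz/z)²
  u term: (2×0.0290)² = 0.00336
  c term: (0.5×0.0855)² = 0.00183
  d term: (1×0.0246)² = 0.000604
  z term: (1×0.0152)² = 0.000231
Total = 0.00602. Share from c = 0.00183/0.00602 = 0.304.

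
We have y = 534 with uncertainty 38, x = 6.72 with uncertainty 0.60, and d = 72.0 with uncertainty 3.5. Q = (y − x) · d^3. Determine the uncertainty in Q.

Let u = y − x = 527. δu = √(δy² + δx²) = √(1440 + 0.360) = 38.0, so δu/u = 0.0721.
Q is then a monomial in u, d:
δQ/Q = √((δu/u)² + (3·δd/d)²) = √(0.00520 + 0.0213) = 0.163
Q = 1.97e+08, so δQ = 0.163 × 1.97e+08 = 3.2e+07.

3.2e+07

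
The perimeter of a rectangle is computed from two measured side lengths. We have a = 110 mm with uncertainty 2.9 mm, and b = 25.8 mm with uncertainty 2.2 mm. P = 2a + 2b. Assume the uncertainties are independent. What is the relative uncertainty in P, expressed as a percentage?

For a sum/difference, combine absolute errors in quadrature:
  (2·δa)² = 33.6;  (2·δb)² = 19.4
δP = √(53.0) = 7.28 mm
P = 272 mm, so δP/P = 7.28/272 = 0.0268.

2.68%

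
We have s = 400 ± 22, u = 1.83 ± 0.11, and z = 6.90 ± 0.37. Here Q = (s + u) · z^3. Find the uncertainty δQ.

Let w = s + u = 402. δw = √(δs² + δu²) = √(484 + 0.0121) = 22.0, so δw/w = 0.0548.
Q is then a monomial in w, z:
δQ/Q = √((δw/w)² + (3·δz/z)²) = √(0.00300 + 0.0259) = 0.170
Q = 1.32e+05, so δQ = 0.170 × 1.32e+05 = 22400.

22400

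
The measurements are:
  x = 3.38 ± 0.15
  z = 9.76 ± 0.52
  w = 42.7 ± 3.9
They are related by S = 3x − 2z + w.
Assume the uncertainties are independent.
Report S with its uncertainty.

S is a linear combination, so absolute uncertainties add in quadrature:
  (3·δx)² = 0.202;  (2·δz)² = 1.08;  (δw)² = 15.2
δS = √(16.5) = 4.06
S = 33.3.

33.3 ± 4.06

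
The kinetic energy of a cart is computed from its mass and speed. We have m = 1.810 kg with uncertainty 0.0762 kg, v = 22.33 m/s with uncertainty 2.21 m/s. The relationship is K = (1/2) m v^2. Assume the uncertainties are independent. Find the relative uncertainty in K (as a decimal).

0.202

K is a product of powers, so relative uncertainties combine in quadrature:
  (1·δm/m)² = (1×0.0421)² = 0.00177;  (2·δv/v)² = (2×0.0990)² = 0.0392
δK/K = √(0.0410) = 0.202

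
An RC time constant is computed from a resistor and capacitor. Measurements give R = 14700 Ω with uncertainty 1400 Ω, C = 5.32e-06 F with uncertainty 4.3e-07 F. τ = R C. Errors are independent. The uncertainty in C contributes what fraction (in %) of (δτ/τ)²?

41.9%

(δτ/τ)² = (1·δR/R)² + (1·δC/C)²
  R term: (1×0.0952)² = 0.00907
  C term: (1×0.0808)² = 0.00653
Total = 0.0156. Share from C = 0.00653/0.0156 = 0.419.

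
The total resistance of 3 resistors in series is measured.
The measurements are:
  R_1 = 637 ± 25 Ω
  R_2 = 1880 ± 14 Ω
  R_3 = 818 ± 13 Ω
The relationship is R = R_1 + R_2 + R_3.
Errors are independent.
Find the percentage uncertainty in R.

For a sum/difference, combine absolute errors in quadrature:
  (δR_1)² = 625;  (δR_2)² = 196;  (δR_3)² = 169
δR = √(990) = 31.5 Ω
R = 3340 Ω, so δR/R = 31.5/3340 = 0.00943.

0.943%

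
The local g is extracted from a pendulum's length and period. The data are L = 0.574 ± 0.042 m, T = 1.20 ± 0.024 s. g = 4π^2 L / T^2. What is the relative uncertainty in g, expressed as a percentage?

Products/powers → add relative errors in quadrature, weighted by exponent:
  (1·δL/L)² = (1×0.0732)² = 0.00535;  (-2·δT/T)² = (-2×0.0200)² = 0.00160
δg/g = √(0.00695) = 0.0834

8.34%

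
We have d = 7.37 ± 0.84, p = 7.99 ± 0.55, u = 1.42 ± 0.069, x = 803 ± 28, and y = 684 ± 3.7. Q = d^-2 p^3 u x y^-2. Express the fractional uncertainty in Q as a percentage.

Each factor contributes (exponent × relative error)² to (δQ/Q)²:
  (-2·δd/d)² = (-2×0.114)² = 0.0520;  (3·δp/p)² = (3×0.0688)² = 0.0426;  (1·δu/u)² = (1×0.0486)² = 0.00236;  (1·δx/x)² = (1×0.0349)² = 0.00122;  (-2·δy/y)² = (-2×0.00541)² = 0.000117
δQ/Q = √(0.0983) = 0.314

31.4%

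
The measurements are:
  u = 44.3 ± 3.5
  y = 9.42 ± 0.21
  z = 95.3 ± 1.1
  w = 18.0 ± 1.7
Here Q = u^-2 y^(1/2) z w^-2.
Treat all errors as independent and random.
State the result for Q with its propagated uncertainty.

0.000460 ± 0.000114

For a monomial Q ∝ u^-2, y^(1/2), z, w^-2, fractional errors add in quadrature:
  (-2·δu/u)² = (-2×0.0790)² = 0.0250;  (½·δy/y)² = (0.5×0.0223)² = 0.000124;  (1·δz/z)² = (1×0.0115)² = 0.000133;  (-2·δw/w)² = (-2×0.0944)² = 0.0357
δQ/Q = √(0.0609) = 0.247
Q = 0.000460, so δQ = 0.247 × 0.000460 = 0.000114.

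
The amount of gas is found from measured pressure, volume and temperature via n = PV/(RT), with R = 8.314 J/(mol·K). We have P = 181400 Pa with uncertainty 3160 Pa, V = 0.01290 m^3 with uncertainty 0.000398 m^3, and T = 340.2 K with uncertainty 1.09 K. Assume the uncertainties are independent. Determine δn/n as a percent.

Products/powers → add relative errors in quadrature, weighted by exponent:
  (1·δP/P)² = (1×0.0174)² = 0.000303;  (1·δV/V)² = (1×0.0309)² = 0.000952;  (-1·δT/T)² = (-1×0.00320)² = 1.03e-05
δn/n = √(0.00127) = 0.0356

3.56%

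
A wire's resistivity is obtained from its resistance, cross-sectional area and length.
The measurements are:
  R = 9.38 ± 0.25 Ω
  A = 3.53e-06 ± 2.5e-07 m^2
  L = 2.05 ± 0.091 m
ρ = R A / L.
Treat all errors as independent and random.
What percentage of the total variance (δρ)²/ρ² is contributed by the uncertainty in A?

(δρ/ρ)² = (1·δR/R)² + (1·δA/A)² + (-1·δL/L)²
  R term: (1×0.0267)² = 0.000710
  A term: (1×0.0708)² = 0.00502
  L term: (-1×0.0444)² = 0.00197
Total = 0.00770. Share from A = 0.00502/0.00770 = 0.652.

65.2%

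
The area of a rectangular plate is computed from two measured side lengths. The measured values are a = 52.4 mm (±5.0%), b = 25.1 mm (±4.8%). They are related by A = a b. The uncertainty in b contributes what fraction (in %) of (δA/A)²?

48.0%

(δA/A)² = (1·δa/a)² + (1·δb/b)²
  a term: (1×0.0500)² = 0.00250
  b term: (1×0.0480)² = 0.00230
Total = 0.00480. Share from b = 0.00230/0.00480 = 0.480.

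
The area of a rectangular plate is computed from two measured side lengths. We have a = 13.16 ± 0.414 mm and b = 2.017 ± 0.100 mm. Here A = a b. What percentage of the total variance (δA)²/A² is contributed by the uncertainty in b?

71.3%

(δA/A)² = (1·δa/a)² + (1·δb/b)²
  a term: (1×0.0315)² = 0.000990
  b term: (1×0.0496)² = 0.00246
Total = 0.00345. Share from b = 0.00246/0.00345 = 0.713.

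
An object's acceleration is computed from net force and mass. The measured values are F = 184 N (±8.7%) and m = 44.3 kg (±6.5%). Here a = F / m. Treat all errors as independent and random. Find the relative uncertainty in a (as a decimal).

For a monomial a ∝ F, m^-1, fractional errors add in quadrature:
  (1·δF/F)² = (1×0.0870)² = 0.00757;  (-1·δm/m)² = (-1×0.0650)² = 0.00423
δa/a = √(0.0118) = 0.109

0.109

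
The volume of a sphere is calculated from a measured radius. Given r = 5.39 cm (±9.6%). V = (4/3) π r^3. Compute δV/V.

Products/powers → add relative errors in quadrature, weighted by exponent:
  (3·δr/r)² = (3×0.0960)² = 0.0829
δV/V = √(0.0829) = 0.288

0.288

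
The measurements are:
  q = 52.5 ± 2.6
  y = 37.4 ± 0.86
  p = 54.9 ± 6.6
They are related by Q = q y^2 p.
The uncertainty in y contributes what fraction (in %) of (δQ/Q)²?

11.1%

(δQ/Q)² = (1·δq/q)² + (2·δy/y)² + (1·δp/p)²
  q term: (1×0.0495)² = 0.00245
  y term: (2×0.0230)² = 0.00212
  p term: (1×0.120)² = 0.0145
Total = 0.0190. Share from y = 0.00212/0.0190 = 0.111.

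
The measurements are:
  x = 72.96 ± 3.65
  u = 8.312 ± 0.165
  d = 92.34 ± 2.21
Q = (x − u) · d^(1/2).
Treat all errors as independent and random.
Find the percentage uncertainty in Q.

5.78%

Let w = x − u = 64.65. δw = √(δx² + δu²) = √(13.3 + 0.0272) = 3.65, so δw/w = 0.0565.
Q is then a monomial in w, d:
δQ/Q = √((δw/w)² + (½·δd/d)²) = √(0.00319 + 0.000143) = 0.0578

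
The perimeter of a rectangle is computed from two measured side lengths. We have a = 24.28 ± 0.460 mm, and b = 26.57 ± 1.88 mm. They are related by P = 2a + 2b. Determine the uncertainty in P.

3.87 mm

For a sum/difference, combine absolute errors in quadrature:
  (2·δa)² = 0.846;  (2·δb)² = 14.1
δP = √(15.0) = 3.87 mm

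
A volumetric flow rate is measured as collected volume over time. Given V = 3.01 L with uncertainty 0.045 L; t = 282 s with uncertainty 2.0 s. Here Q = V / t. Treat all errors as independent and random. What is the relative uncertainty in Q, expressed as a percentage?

For a monomial Q ∝ V, t^-1, fractional errors add in quadrature:
  (1·δV/V)² = (1×0.0150)² = 0.000224;  (-1·δt/t)² = (-1×0.00709)² = 5.03e-05
δQ/Q = √(0.000274) = 0.0165

1.65%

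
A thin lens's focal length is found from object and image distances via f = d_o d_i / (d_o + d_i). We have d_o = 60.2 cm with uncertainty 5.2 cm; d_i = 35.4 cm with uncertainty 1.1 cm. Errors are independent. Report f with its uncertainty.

22.3 ± 0.836 cm

∂f/∂d_o = (d_i/(d_o+d_i))² = 0.137;  ∂f/∂d_i = (d_o/(d_o+d_i))² = 0.397
δf = √((∂f/∂d_o · δd_o)² + (∂f/∂d_i · δd_i)²) = √(0.508 + 0.190) = 0.836 cm
f = 22.3 cm.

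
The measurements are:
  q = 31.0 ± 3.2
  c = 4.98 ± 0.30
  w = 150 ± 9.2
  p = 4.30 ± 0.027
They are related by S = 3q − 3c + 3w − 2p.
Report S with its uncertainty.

S is a linear combination, so absolute uncertainties add in quadrature:
  (3·δq)² = 92.2;  (3·δc)² = 0.810;  (3·δw)² = 762;  (2·δp)² = 0.00292
δS = √(855) = 29.2
S = 519.

519 ± 29.2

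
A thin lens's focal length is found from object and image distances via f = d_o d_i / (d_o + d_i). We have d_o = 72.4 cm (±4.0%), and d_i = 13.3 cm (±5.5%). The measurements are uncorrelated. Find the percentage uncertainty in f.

∂f/∂d_o = (d_i/(d_o+d_i))² = 0.0241;  ∂f/∂d_i = (d_o/(d_o+d_i))² = 0.714
δf = √((∂f/∂d_o · δd_o)² + (∂f/∂d_i · δd_i)²) = √(0.00486 + 0.273) = 0.527 cm
f = 11.2 cm, so δf/f = 0.527/11.2 = 0.0469.

4.69%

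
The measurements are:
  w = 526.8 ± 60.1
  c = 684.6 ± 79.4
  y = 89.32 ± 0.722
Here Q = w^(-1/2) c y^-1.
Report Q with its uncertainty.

0.3339 ± 0.0432

For a monomial Q ∝ w^(-1/2), c, y^-1, fractional errors add in quadrature:
  (−½·δw/w)² = (-0.5×0.114)² = 0.00325;  (1·δc/c)² = (1×0.116)² = 0.0135;  (-1·δy/y)² = (-1×0.00808)² = 6.53e-05
δQ/Q = √(0.0168) = 0.130
Q = 0.3339, so δQ = 0.130 × 0.3339 = 0.0432.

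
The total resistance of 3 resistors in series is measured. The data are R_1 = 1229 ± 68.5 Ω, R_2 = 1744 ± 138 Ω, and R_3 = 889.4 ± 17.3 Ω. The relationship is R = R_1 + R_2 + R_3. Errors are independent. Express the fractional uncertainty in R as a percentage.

Sums and differences: (δR)² = Σ (cᵢ δxᵢ)².
  (δR_1)² = 4690;  (δR_2)² = 19000;  (δR_3)² = 299
δR = √(24000) = 155 Ω
R = 3862 Ω, so δR/R = 155/3862 = 0.0401.

4.01%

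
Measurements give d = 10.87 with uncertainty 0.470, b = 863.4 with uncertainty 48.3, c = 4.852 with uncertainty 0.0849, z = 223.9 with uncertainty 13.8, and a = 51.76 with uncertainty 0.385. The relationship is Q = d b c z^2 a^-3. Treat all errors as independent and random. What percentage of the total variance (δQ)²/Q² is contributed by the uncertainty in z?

72.4%

(δQ/Q)² = (1·δd/d)² + (1·δb/b)² + (1·δc/c)² + (2·δz/z)² + (-3·δa/a)²
  d term: (1×0.0432)² = 0.00187
  b term: (1×0.0559)² = 0.00313
  c term: (1×0.0175)² = 0.000306
  z term: (2×0.0616)² = 0.0152
  a term: (-3×0.00744)² = 0.000498
Total = 0.0210. Share from z = 0.0152/0.0210 = 0.724.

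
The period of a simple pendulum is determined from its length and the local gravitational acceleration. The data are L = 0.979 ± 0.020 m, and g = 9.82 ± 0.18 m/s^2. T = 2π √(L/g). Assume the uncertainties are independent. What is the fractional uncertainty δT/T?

0.0137

Products/powers → add relative errors in quadrature, weighted by exponent:
  (½·δL/L)² = (0.5×0.0204)² = 0.000104;  (−½·δg/g)² = (-0.5×0.0183)² = 8.4e-05
δT/T = √(0.000188) = 0.0137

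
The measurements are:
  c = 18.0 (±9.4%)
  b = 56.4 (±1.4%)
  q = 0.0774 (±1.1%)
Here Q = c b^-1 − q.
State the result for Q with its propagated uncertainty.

Let p = c·b^-1 = 0.319. δp/p = √((1·δc/c)² + (-1·δb/b)²) = √(0.00884 + 0.000196) = 0.0950, so δp = 0.0303.
Q = p − q: δQ = √(δp² + δq²) = √(0.000920 + 7.25e-07) = 0.0303
Q = 0.242.

0.242 ± 0.0303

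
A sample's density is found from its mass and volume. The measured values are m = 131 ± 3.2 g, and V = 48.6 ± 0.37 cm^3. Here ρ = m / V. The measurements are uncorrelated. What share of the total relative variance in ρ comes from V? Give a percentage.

(δρ/ρ)² = (1·δm/m)² + (-1·δV/V)²
  m term: (1×0.0244)² = 0.000597
  V term: (-1×0.00761)² = 5.8e-05
Total = 0.000655. Share from V = 5.8e-05/0.000655 = 0.0885.

8.85%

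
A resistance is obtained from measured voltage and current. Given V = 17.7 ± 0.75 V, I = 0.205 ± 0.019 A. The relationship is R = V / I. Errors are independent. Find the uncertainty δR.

8.80 Ω

Relative error in a monomial: (δR/R)² = Σ (nᵢ · δxᵢ/xᵢ)².
  (1·δV/V)² = (1×0.0424)² = 0.00180;  (-1·δI/I)² = (-1×0.0927)² = 0.00859
δR/R = √(0.0104) = 0.102
R = 86.3 Ω, so δR = 0.102 × 86.3 = 8.80 Ω.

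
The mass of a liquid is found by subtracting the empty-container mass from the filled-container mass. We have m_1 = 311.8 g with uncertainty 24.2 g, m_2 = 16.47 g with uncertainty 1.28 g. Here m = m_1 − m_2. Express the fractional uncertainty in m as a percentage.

8.21%

m is a linear combination, so absolute uncertainties add in quadrature:
  (δm_1)² = 586;  (δm_2)² = 1.64
δm = √(587) = 24.2 g
m = 295.3 g, so δm/m = 24.2/295.3 = 0.0821.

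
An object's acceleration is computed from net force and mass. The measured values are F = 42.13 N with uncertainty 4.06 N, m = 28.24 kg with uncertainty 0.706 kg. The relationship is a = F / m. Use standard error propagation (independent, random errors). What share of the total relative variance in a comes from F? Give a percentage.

(δa/a)² = (1·δF/F)² + (-1·δm/m)²
  F term: (1×0.0964)² = 0.00929
  m term: (-1×0.0250)² = 0.000625
Total = 0.00991. Share from F = 0.00929/0.00991 = 0.937.

93.7%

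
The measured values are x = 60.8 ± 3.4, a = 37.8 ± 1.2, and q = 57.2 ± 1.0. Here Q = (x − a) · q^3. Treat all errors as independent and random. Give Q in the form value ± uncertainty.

(4.30 ± 0.712) × 10^6

Let u = x − a = 23.0. δu = √(δx² + δa²) = √(11.6 + 1.44) = 3.61, so δu/u = 0.157.
Q is then a monomial in u, q:
δQ/Q = √((δu/u)² + (3·δq/q)²) = √(0.0246 + 0.00275) = 0.165
Q = 4.3e+06, so δQ = 0.165 × 4.3e+06 = 7.12e+05.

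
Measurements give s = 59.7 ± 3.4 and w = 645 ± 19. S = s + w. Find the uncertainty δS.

19.3

Absolute uncertainties add in quadrature for a linear combination:
  (δs)² = 11.6;  (δw)² = 361
δS = √(373) = 19.3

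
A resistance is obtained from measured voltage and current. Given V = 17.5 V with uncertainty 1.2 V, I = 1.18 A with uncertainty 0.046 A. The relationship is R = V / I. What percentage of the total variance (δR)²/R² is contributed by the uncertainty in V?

(δR/R)² = (1·δV/V)² + (-1·δI/I)²
  V term: (1×0.0686)² = 0.00470
  I term: (-1×0.0390)² = 0.00152
Total = 0.00622. Share from V = 0.00470/0.00622 = 0.756.

75.6%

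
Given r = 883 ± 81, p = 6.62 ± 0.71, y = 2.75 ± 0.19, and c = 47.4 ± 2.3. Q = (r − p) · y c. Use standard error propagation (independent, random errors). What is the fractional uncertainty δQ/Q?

0.125

Let u = r − p = 876. δu = √(δr² + δp²) = √(6560 + 0.504) = 81.0, so δu/u = 0.0924.
Q is then a monomial in u, y, c:
δQ/Q = √((δu/u)² + (1·δy/y)² + (1·δc/c)²) = √(0.00854 + 0.00477 + 0.00235) = 0.125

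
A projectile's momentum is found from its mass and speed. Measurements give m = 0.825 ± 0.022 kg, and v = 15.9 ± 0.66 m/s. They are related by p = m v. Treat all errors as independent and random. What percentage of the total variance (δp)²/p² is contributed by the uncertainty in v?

(δp/p)² = (1·δm/m)² + (1·δv/v)²
  m term: (1×0.0267)² = 0.000711
  v term: (1×0.0415)² = 0.00172
Total = 0.00243. Share from v = 0.00172/0.00243 = 0.708.

70.8%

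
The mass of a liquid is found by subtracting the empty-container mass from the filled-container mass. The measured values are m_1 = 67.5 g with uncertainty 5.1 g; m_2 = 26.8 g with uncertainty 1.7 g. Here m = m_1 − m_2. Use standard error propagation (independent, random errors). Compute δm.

Each term contributes (cᵢ δxᵢ)² to (δm)²:
  (δm_1)² = 26.0;  (δm_2)² = 2.89
δm = √(28.9) = 5.38 g

5.38 g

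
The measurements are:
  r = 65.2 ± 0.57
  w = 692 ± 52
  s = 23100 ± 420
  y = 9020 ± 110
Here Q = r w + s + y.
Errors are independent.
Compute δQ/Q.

Let p = r·w = 45100. δp/p = √((1·δr/r)² + (1·δw/w)²) = √(7.64e-05 + 0.00565) = 0.0757, so δp = 3410.
Q = p + s + y: δQ = √(δp² + δs² + δy²) = √(1.17e+07 + 1.76e+05 + 12100) = 3440
Q = 77200, so δQ/Q = 3440/77200 = 0.0445.

0.0445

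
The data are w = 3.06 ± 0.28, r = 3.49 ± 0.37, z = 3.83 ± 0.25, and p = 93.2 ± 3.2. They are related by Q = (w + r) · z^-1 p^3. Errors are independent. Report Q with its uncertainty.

(1.38 ± 0.195) × 10^6

Let u = w + r = 6.55. δu = √(δw² + δr²) = √(0.0784 + 0.137) = 0.464, so δu/u = 0.0708.
Q is then a monomial in u, z, p:
δQ/Q = √((δu/u)² + (-1·δz/z)² + (3·δp/p)²) = √(0.00502 + 0.00426 + 0.0106) = 0.141
Q = 1.38e+06, so δQ = 0.141 × 1.38e+06 = 1.95e+05.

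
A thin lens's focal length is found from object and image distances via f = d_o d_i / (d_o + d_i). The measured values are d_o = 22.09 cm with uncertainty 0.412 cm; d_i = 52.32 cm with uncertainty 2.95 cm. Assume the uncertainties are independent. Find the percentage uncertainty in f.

2.13%

∂f/∂d_o = (d_i/(d_o+d_i))² = 0.494;  ∂f/∂d_i = (d_o/(d_o+d_i))² = 0.0881
δf = √((∂f/∂d_o · δd_o)² + (∂f/∂d_i · δd_i)²) = √(0.0415 + 0.0676) = 0.330 cm
f = 15.53 cm, so δf/f = 0.330/15.53 = 0.0213.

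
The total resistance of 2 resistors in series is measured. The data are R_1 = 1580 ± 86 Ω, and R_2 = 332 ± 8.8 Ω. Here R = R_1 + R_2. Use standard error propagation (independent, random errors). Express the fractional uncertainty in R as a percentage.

4.52%

Sums and differences: (δR)² = Σ (cᵢ δxᵢ)².
  (δR_1)² = 7400;  (δR_2)² = 77.4
δR = √(7470) = 86.4 Ω
R = 1910 Ω, so δR/R = 86.4/1910 = 0.0452.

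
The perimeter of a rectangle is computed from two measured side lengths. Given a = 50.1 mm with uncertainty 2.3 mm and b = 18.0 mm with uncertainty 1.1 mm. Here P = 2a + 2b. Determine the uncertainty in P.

Absolute uncertainties add in quadrature for a linear combination:
  (2·δa)² = 21.2;  (2·δb)² = 4.84
δP = √(26.0) = 5.10 mm

5.10 mm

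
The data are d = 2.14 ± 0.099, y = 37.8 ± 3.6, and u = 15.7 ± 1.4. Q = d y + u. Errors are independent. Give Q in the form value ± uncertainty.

Let p = d·y = 80.9. δp/p = √((1·δd/d)² + (1·δy/y)²) = √(0.00214 + 0.00907) = 0.106, so δp = 8.56.
Q = p + u: δQ = √(δp² + δu²) = √(73.4 + 1.96) = 8.68
Q = 96.6.

96.6 ± 8.68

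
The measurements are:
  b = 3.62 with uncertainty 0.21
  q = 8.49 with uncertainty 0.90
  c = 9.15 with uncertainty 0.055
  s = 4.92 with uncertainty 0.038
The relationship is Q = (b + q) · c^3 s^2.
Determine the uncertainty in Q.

Let u = b + q = 12.1. δu = √(δb² + δq²) = √(0.0441 + 0.810) = 0.924, so δu/u = 0.0763.
Q is then a monomial in u, c, s:
δQ/Q = √((δu/u)² + (3·δc/c)² + (2·δs/s)²) = √(0.00582 + 0.000325 + 0.000239) = 0.0799
Q = 2.25e+05, so δQ = 0.0799 × 2.25e+05 = 17900.

17900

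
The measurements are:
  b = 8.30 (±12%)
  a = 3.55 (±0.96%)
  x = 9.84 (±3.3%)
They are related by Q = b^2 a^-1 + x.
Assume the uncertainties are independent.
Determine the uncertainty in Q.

4.67

Let p = b^2·a^-1 = 19.4. δp/p = √((2·δb/b)² + (-1·δa/a)²) = √(0.0576 + 9.22e-05) = 0.240, so δp = 4.66.
Q = p + x: δQ = √(δp² + δx²) = √(21.7 + 0.105) = 4.67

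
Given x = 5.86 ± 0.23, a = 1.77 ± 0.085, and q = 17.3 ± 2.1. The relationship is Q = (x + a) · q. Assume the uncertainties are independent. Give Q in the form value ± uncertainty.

132 ± 16.6

Let u = x + a = 7.63. δu = √(δx² + δa²) = √(0.0529 + 0.00723) = 0.245, so δu/u = 0.0321.
Q is then a monomial in u, q:
δQ/Q = √((δu/u)² + (1·δq/q)²) = √(0.00103 + 0.0147) = 0.126
Q = 132, so δQ = 0.126 × 132 = 16.6.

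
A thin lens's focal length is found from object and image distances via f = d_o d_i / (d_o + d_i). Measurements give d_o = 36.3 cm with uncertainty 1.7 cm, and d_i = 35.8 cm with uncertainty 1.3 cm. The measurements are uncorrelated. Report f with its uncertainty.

∂f/∂d_o = (d_i/(d_o+d_i))² = 0.247;  ∂f/∂d_i = (d_o/(d_o+d_i))² = 0.253
δf = √((∂f/∂d_o · δd_o)² + (∂f/∂d_i · δd_i)²) = √(0.176 + 0.109) = 0.533 cm
f = 18.0 cm.

18.0 ± 0.533 cm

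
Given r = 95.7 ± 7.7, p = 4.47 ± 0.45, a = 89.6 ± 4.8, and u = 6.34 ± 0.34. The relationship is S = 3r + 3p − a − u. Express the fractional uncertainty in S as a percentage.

S is a linear combination, so absolute uncertainties add in quadrature:
  (3·δr)² = 534;  (3·δp)² = 1.82;  (δa)² = 23.0;  (δu)² = 0.116
δS = √(559) = 23.6
S = 205, so δS/S = 23.6/205 = 0.116.

11.6%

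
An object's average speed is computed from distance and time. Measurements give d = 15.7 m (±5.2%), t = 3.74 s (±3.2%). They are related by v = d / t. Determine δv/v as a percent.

6.11%

Relative error in a monomial: (δv/v)² = Σ (nᵢ · δxᵢ/xᵢ)².
  (1·δd/d)² = (1×0.0520)² = 0.00270;  (-1·δt/t)² = (-1×0.0320)² = 0.00102
δv/v = √(0.00373) = 0.0611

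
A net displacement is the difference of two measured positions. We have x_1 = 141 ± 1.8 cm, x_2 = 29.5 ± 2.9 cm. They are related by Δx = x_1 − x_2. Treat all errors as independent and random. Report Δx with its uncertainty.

For a sum/difference, combine absolute errors in quadrature:
  (δx_1)² = 3.24;  (δx_2)² = 8.41
δΔx = √(11.7) = 3.41 cm
Δx = 112 cm.

112 ± 3.41 cm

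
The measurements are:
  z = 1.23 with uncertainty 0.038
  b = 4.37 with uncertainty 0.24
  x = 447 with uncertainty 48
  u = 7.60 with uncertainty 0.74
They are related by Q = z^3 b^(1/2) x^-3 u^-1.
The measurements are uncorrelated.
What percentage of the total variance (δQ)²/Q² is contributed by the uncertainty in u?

7.73%

(δQ/Q)² = (3·δz/z)² + (½·δb/b)² + (-3·δx/x)² + (-1·δu/u)²
  z term: (3×0.0309)² = 0.00859
  b term: (0.5×0.0549)² = 0.000754
  x term: (-3×0.107)² = 0.104
  u term: (-1×0.0974)² = 0.00948
Total = 0.123. Share from u = 0.00948/0.123 = 0.0773.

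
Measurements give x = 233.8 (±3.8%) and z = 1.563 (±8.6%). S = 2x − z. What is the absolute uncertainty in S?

Each term contributes (cᵢ δxᵢ)² to (δS)²:
  (2·δx)² = 316;  (δz)² = 0.0181
δS = √(316) = 17.8

17.8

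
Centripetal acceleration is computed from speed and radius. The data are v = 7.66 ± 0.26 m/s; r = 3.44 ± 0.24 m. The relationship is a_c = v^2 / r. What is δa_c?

Relative error in a monomial: (δa_c/a_c)² = Σ (nᵢ · δxᵢ/xᵢ)².
  (2·δv/v)² = (2×0.0339)² = 0.00461;  (-1·δr/r)² = (-1×0.0698)² = 0.00487
δa_c/a_c = √(0.00948) = 0.0973
a_c = 17.1 m/s^2, so δa_c = 0.0973 × 17.1 = 1.66 m/s^2.

1.66 m/s^2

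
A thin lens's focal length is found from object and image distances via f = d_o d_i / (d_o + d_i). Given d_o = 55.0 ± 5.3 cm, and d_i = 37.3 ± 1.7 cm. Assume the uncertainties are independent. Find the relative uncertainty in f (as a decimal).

∂f/∂d_o = (d_i/(d_o+d_i))² = 0.163;  ∂f/∂d_i = (d_o/(d_o+d_i))² = 0.355
δf = √((∂f/∂d_o · δd_o)² + (∂f/∂d_i · δd_i)²) = √(0.749 + 0.364) = 1.06 cm
f = 22.2 cm, so δf/f = 1.06/22.2 = 0.0475.

0.0475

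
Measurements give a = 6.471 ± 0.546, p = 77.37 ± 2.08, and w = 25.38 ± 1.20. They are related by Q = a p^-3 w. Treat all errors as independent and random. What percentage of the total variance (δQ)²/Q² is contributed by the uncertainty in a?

(δQ/Q)² = (1·δa/a)² + (-3·δp/p)² + (1·δw/w)²
  a term: (1×0.0844)² = 0.00712
  p term: (-3×0.0269)² = 0.00650
  w term: (1×0.0473)² = 0.00224
Total = 0.0159. Share from a = 0.00712/0.0159 = 0.449.

44.9%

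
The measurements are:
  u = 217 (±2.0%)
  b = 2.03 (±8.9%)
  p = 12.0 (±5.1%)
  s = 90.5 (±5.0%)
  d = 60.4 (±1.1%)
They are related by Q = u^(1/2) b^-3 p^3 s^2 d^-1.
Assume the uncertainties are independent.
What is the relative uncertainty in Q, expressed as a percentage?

32.4%

For a monomial Q ∝ u^(1/2), b^-3, p^3, s^2, d^-1, fractional errors add in quadrature:
  (½·δu/u)² = (0.5×0.0200)² = 0.000100;  (-3·δb/b)² = (-3×0.0890)² = 0.0713;  (3·δp/p)² = (3×0.0510)² = 0.0234;  (2·δs/s)² = (2×0.0500)² = 0.0100;  (-1·δd/d)² = (-1×0.0110)² = 0.000121
δQ/Q = √(0.105) = 0.324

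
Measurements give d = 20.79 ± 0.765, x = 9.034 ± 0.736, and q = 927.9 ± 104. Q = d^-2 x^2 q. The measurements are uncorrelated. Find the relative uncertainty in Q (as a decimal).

0.211

Products/powers → add relative errors in quadrature, weighted by exponent:
  (-2·δd/d)² = (-2×0.0368)² = 0.00542;  (2·δx/x)² = (2×0.0815)² = 0.0265;  (1·δq/q)² = (1×0.112)² = 0.0126
δQ/Q = √(0.0445) = 0.211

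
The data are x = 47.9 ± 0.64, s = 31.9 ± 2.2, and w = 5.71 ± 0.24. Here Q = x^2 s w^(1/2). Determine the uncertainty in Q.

13400

Q is a product of powers, so relative uncertainties combine in quadrature:
  (2·δx/x)² = (2×0.0134)² = 0.000714;  (1·δs/s)² = (1×0.0690)² = 0.00476;  (½·δw/w)² = (0.5×0.0420)² = 0.000442
δQ/Q = √(0.00591) = 0.0769
Q = 1.75e+05, so δQ = 0.0769 × 1.75e+05 = 13400.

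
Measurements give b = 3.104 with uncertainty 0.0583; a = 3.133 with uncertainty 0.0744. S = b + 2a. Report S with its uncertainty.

Sums and differences: (δS)² = Σ (cᵢ δxᵢ)².
  (δb)² = 0.00340;  (2·δa)² = 0.0221
δS = √(0.0255) = 0.160
S = 9.370.

9.370 ± 0.160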